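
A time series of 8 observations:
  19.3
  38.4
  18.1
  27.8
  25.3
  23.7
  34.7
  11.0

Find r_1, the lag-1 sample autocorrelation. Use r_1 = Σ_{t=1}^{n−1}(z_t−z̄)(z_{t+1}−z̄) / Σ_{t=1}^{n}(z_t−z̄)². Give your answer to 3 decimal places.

Mean z̄ = (19.3 + 38.4 + 18.1 + 27.8 + 25.3 + 23.7 + 34.7 + 11.0)/8 = 24.7875
Deviations from mean: -5.4875, 13.6125, -6.6875, 3.0125, 0.5125, -1.0875, 9.9125, -13.7875
Σ(z_t−z̄)(z_{t+1}−z̄) = (-74.6986) + (-91.0336) + (-20.1461) + (1.5439) + (-0.5573) + (-10.7798) + (-136.6686) = -332.3402
Denominator Σ(z_t−z̄)² = 559.0088
r_1 = -332.3402 / 559.0088 = -0.595

-0.595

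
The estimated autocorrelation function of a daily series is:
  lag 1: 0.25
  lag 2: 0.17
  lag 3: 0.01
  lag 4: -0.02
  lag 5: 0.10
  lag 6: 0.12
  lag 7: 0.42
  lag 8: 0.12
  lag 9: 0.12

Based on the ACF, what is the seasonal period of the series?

7

The largest autocorrelation is r_7 = 0.42; the remaining lags stay at or below 0.25. The elevated value at lag 1 (0.25), dropping to 0.17 at lag 2, reflects decaying short-term dependence rather than seasonality.
The dominant spike at lag 7 indicates a seasonal period of 7.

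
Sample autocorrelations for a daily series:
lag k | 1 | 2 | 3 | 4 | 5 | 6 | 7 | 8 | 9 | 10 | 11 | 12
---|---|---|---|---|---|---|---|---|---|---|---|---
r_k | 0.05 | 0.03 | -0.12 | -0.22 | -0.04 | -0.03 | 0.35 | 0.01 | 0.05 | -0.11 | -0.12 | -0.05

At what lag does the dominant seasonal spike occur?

7

The largest autocorrelation is r_7 = 0.35; the remaining lags stay at or below 0.05.
The dominant spike at lag 7 indicates a seasonal period of 7.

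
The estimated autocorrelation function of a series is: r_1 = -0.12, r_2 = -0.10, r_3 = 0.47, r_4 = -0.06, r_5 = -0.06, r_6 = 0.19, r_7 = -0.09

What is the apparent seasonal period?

3

The largest autocorrelation is r_3 = 0.47, with a weaker echo at lag 6 (0.19); the remaining lags stay at or below -0.06.
The dominant spike at lag 3 indicates a seasonal period of 3.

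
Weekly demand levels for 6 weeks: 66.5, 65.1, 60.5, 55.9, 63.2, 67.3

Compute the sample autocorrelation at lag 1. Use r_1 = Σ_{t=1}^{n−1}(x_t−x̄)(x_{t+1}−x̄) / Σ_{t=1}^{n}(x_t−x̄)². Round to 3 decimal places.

0.217

Mean x̄ = (66.5 + 65.1 + 60.5 + 55.9 + 63.2 + 67.3)/6 = 63.0833
Numerator Σ_{t=1}^{5}(x_t−x̄)(x_{t+1}−x̄) = 19.8914
Denominator Σ(x_t−x̄)² = 91.8083
r_1 = 19.8914 / 91.8083 = 0.217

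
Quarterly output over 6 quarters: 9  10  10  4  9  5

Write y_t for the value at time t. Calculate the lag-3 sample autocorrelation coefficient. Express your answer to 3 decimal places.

-0.232

Mean ȳ = (9 + 10 + 10 + 4 + 9 + 5)/6 = 7.8333
Deviations from mean: 1.1667, 2.1667, 2.1667, -3.8333, 1.1667, -2.8333
Σ(y_t−ȳ)(y_{t+3}−ȳ) = (-4.4722) + (2.5278) + (-6.1389) = -8.0833
Denominator Σ(y_t−ȳ)² = 34.8333
r_3 = -8.0833 / 34.8333 = -0.232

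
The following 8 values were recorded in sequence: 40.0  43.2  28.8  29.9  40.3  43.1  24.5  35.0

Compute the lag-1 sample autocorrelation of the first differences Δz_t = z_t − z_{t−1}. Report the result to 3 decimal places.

First differences Δz: 3.2, -14.4, 1.1, 10.4, 2.8, -18.6, 10.5
Mean of differences = -0.7143
Numerator Σ(Δz_t−Δz̄)(Δz_{t+1}−Δz̄) = -282.6073
Denominator Σ(Δz_t−Δz̄)² = 787.4486
r_1(Δz) = -282.6073 / 787.4486 = -0.359

-0.359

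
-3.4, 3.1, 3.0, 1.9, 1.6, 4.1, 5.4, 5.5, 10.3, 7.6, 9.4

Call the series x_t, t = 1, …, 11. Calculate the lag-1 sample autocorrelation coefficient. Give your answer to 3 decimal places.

Mean x̄ = (-3.4 + 3.1 + 3.0 + 1.9 + 1.6 + 4.1 + 5.4 + 5.5 + 10.3 + 7.6 + 9.4)/11 = 4.4091
Numerator Σ_{t=1}^{10}(x_t−x̄)(x_{t+1}−x̄) = 65.4436
Denominator Σ(x_t−x̄)² = 150.9291
r_1 = 65.4436 / 150.9291 = 0.434

0.434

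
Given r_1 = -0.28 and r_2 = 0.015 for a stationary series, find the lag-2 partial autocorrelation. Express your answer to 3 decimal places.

-0.069

φ_{22} = (r_2 − r_1²) / (1 − r_1²)
r_1² = (-0.28)² = 0.0784
Numerator = 0.015 − 0.0784 = -0.0634; denominator = 1 − 0.0784 = 0.9216
φ_{22} = -0.0634 / 0.9216 = -0.069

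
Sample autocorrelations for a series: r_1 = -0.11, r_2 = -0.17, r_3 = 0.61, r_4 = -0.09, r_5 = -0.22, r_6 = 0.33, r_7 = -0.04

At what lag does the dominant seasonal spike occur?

The largest autocorrelation is r_3 = 0.61, with a weaker echo at lag 6 (0.33); the remaining lags stay at or below -0.04.
The dominant spike at lag 3 indicates a seasonal period of 3.

3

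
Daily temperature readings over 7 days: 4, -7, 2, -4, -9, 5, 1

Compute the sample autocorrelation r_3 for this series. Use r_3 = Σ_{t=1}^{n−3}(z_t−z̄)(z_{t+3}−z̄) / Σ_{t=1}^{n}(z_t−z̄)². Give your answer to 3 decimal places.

Mean z̄ = (4 − 7 + 2 − 4 − 9 + 5 + 1)/7 = -1.1429
Deviations from mean: 5.1429, -5.8571, 3.1429, -2.8571, -7.8571, 6.1429, 2.1429
Σ(z_t−z̄)(z_{t+3}−z̄) = (-14.6939) + (46.0204) + (19.3061) + (-6.1224) = 44.5102
Denominator Σ(z_t−z̄)² = 182.8571
r_3 = 44.5102 / 182.8571 = 0.243

0.243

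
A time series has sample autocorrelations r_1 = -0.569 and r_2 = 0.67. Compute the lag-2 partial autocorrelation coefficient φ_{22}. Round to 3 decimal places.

φ_{22} = (r_2 − r_1²) / (1 − r_1²)
r_1² = (-0.569)² = 0.323761
Numerator = 0.67 − 0.3238 = 0.3462; denominator = 1 − 0.3238 = 0.6762
φ_{22} = 0.3462 / 0.6762 = 0.512

0.512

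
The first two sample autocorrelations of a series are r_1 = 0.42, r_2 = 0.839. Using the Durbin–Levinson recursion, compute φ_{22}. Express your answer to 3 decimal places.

0.805

φ_{22} = (r_2 − r_1²) / (1 − r_1²)
r_1² = (0.42)² = 0.1764
Numerator = 0.839 − 0.1764 = 0.6626; denominator = 1 − 0.1764 = 0.8236
φ_{22} = 0.6626 / 0.8236 = 0.805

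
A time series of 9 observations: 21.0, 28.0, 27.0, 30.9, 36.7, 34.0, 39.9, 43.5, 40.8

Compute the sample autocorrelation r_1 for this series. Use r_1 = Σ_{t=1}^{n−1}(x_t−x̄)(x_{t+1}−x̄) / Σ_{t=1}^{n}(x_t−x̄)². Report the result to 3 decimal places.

0.579

Mean x̄ = (21.0 + 28.0 + 27.0 + 30.9 + 36.7 + 34.0 + 39.9 + 43.5 + 40.8)/9 = 33.5333
Numerator Σ_{t=1}^{8}(x_t−x̄)(x_{t+1}−x̄) = 254.6956
Denominator Σ(x_t−x̄)² = 440.2400
r_1 = 254.6956 / 440.2400 = 0.579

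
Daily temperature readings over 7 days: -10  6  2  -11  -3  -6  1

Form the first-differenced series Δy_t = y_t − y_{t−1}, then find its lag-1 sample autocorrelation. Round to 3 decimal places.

First differences Δy: 16, -4, -13, 8, -3, 7
Mean of differences = 1.8333
Numerator Σ(Δy_t−Δȳ)(Δy_{t+1}−Δȳ) = -142.3611
Denominator Σ(Δy_t−Δȳ)² = 542.8333
r_1(Δy) = -142.3611 / 542.8333 = -0.262

-0.262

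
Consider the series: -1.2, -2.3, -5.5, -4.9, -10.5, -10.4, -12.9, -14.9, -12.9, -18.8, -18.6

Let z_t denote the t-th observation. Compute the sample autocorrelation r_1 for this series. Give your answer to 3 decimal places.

Mean z̄ = (-1.2 − 2.3 − 5.5 − 4.9 − 10.5 − 10.4 − 12.9 − 14.9 − 12.9 − 18.8 − 18.6)/11 = -10.2636
Numerator Σ_{t=1}^{10}(z_t−z̄)(z_{t+1}−z̄) = 252.9032
Denominator Σ(z_t−z̄)² = 374.8655
r_1 = 252.9032 / 374.8655 = 0.675

0.675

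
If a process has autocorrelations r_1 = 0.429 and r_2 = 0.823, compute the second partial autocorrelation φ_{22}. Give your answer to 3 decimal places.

φ_{22} = (r_2 − r_1²) / (1 − r_1²)
r_1² = (0.429)² = 0.184041
Numerator = 0.823 − 0.1840 = 0.6390; denominator = 1 − 0.1840 = 0.8160
φ_{22} = 0.6390 / 0.8160 = 0.783

0.783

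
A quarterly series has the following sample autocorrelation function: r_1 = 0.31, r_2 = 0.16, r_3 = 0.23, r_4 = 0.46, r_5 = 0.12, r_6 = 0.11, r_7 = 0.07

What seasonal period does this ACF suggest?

4

The largest autocorrelation is r_4 = 0.46; the remaining lags stay at or below 0.31. The elevated value at lag 1 (0.31), dropping to 0.16 at lag 2, reflects decaying short-term dependence rather than seasonality.
The dominant spike at lag 4 indicates a seasonal period of 4.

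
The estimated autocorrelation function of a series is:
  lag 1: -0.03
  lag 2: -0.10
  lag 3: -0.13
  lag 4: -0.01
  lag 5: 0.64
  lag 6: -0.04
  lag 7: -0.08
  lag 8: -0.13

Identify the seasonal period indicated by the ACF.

5

The largest autocorrelation is r_5 = 0.64; the remaining lags stay at or below -0.01.
The dominant spike at lag 5 indicates a seasonal period of 5.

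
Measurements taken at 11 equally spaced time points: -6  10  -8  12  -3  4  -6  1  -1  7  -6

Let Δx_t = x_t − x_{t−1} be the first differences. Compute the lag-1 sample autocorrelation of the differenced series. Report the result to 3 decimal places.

-0.809

First differences Δx: 16, -18, 20, -15, 7, -10, 7, -2, 8, -13
Mean of differences = 0.0000
Numerator Σ(Δx_t−Δx̄)(Δx_{t+1}−Δx̄) = -1327.0000
Denominator Σ(Δx_t−Δx̄)² = 1640.0000
r_1(Δx) = -1327.0000 / 1640.0000 = -0.809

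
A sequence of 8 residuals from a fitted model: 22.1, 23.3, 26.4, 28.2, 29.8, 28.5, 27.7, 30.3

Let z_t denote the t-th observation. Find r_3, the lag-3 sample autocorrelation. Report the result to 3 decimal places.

-0.118

Mean z̄ = (22.1 + 23.3 + 26.4 + 28.2 + 29.8 + 28.5 + 27.7 + 30.3)/8 = 27.0375
Deviations from mean: -4.9375, -3.7375, -0.6375, 1.1625, 2.7625, 1.4625, 0.6625, 3.2625
Σ(z_t−z̄)(z_{t+3}−z̄) = (-5.7398) + (-10.3248) + (-0.9323) + (0.7702) + (9.0127) = -7.2142
Denominator Σ(z_t−z̄)² = 60.9588
r_3 = -7.2142 / 60.9588 = -0.118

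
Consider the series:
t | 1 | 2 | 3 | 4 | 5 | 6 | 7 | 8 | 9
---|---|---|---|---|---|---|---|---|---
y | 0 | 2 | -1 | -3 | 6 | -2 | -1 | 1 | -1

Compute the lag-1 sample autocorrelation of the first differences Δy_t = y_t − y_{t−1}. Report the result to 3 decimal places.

First differences Δy: 2, -3, -2, 9, -8, 1, 2, -2
Mean of differences = -0.1250
Numerator Σ(Δy_t−Δȳ)(Δy_{t+1}−Δȳ) = -100.1406
Denominator Σ(Δy_t−Δȳ)² = 170.8750
r_1(Δy) = -100.1406 / 170.8750 = -0.586

-0.586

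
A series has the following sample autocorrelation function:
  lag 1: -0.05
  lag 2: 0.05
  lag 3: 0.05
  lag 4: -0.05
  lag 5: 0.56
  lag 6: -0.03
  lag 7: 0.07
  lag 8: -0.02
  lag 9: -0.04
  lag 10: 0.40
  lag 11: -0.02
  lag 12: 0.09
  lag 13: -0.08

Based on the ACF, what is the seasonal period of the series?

5

The largest autocorrelation is r_5 = 0.56, with a weaker echo at lag 10 (0.40); the remaining lags stay at or below 0.09.
The dominant spike at lag 5 indicates a seasonal period of 5.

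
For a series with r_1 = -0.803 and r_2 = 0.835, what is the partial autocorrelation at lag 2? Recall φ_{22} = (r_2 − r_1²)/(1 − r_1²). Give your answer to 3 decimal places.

φ_{22} = (r_2 − r_1²) / (1 − r_1²)
r_1² = (-0.803)² = 0.644809
Numerator = 0.835 − 0.6448 = 0.1902; denominator = 1 − 0.6448 = 0.3552
φ_{22} = 0.1902 / 0.3552 = 0.535

0.535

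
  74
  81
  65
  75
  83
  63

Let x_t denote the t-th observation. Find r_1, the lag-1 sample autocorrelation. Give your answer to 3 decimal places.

Mean x̄ = (74 + 81 + 65 + 75 + 83 + 63)/6 = 73.5000
Deviations from mean: 0.5000, 7.5000, -8.5000, 1.5000, 9.5000, -10.5000
Numerator Σ_{t=1}^{5}(x_t−x̄)(x_{t+1}−x̄) = -158.2500
Denominator Σ(x_t−x̄)² = 331.5000
r_1 = -158.2500 / 331.5000 = -0.477

-0.477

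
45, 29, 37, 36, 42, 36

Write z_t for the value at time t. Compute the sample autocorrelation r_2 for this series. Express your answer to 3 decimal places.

Mean z̄ = (45 + 29 + 37 + 36 + 42 + 36)/6 = 37.5000
Deviations from mean: 7.5000, -8.5000, -0.5000, -1.5000, 4.5000, -1.5000
Σ(z_t−z̄)(z_{t+2}−z̄) = (-3.7500) + (12.7500) + (-2.2500) + (2.2500) = 9.0000
Denominator Σ(z_t−z̄)² = 153.5000
r_2 = 9.0000 / 153.5000 = 0.059

0.059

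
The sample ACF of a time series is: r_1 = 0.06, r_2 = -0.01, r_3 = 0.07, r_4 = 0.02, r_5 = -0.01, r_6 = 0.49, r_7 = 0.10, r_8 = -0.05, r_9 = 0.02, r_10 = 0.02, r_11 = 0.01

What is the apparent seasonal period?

The largest autocorrelation is r_6 = 0.49; the remaining lags stay at or below 0.10.
The dominant spike at lag 6 indicates a seasonal period of 6.

6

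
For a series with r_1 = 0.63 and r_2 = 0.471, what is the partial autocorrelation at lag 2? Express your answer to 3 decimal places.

0.123

φ_{22} = (r_2 − r_1²) / (1 − r_1²)
r_1² = (0.63)² = 0.3969
Numerator = 0.471 − 0.3969 = 0.0741; denominator = 1 − 0.3969 = 0.6031
φ_{22} = 0.0741 / 0.6031 = 0.123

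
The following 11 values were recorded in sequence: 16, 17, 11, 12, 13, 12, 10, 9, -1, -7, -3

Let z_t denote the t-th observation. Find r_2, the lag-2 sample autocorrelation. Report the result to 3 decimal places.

Mean z̄ = (16 + 17 + 11 + 12 + 13 + 12 + 10 + 9 − 1 − 7 − 3)/11 = 8.0909
Numerator Σ_{t=1}^{9}(z_t−z̄)(z_{t+2}−z̄) = 170.0744
Denominator Σ(z_t−z̄)² = 642.9091
r_2 = 170.0744 / 642.9091 = 0.265

0.265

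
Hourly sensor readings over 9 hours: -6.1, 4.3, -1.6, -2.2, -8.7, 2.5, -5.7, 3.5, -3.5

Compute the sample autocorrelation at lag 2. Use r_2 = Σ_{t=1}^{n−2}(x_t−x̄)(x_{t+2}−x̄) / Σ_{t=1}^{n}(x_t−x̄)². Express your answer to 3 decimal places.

0.291

Mean x̄ = (-6.1 + 4.3 − 1.6 − 2.2 − 8.7 + 2.5 − 5.7 + 3.5 − 3.5)/9 = -1.9444
Σ(x_t−x̄)(x_{t+2}−x̄) = (-1.4314) + (-1.5958) + (-2.3269) + (-1.1358) + (25.3709) + (24.1975) + (5.8420) = 48.9205
Denominator Σ(x_t−x̄)² = 168.0022
r_2 = 48.9205 / 168.0022 = 0.291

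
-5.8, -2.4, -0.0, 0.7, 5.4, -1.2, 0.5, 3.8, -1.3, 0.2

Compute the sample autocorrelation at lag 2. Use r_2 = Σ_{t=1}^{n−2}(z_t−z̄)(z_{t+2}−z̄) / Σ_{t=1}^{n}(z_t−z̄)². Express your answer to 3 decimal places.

Mean z̄ = (-5.8 − 2.4 − 0.0 + 0.7 + 5.4 − 1.2 + 0.5 + 3.8 − 1.3 + 0.2)/10 = -0.0100
Numerator Σ_{t=1}^{8}(z_t−z̄)(z_{t+2}−z̄) = -4.1782
Denominator Σ(z_t−z̄)² = 86.9090
r_2 = -4.1782 / 86.9090 = -0.048

-0.048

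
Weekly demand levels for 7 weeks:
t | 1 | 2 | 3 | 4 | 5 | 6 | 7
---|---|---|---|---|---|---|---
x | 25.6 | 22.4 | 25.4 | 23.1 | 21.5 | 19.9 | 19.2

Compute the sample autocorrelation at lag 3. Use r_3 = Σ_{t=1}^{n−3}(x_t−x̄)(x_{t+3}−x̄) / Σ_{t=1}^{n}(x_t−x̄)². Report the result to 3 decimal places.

-0.204

Mean x̄ = (25.6 + 22.4 + 25.4 + 23.1 + 21.5 + 19.9 + 19.2)/7 = 22.4429
Deviations from mean: 3.1571, -0.0429, 2.9571, 0.6571, -0.9429, -2.5429, -3.2429
Σ(x_t−x̄)(x_{t+3}−x̄) = (2.0747) + (0.0404) + (-7.5196) + (-2.1310) = -7.5355
Denominator Σ(x_t−x̄)² = 37.0171
r_3 = -7.5355 / 37.0171 = -0.204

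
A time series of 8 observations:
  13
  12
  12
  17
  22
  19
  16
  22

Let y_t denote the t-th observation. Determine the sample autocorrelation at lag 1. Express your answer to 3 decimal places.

Mean ȳ = (13 + 12 + 12 + 17 + 22 + 19 + 16 + 22)/8 = 16.6250
Numerator Σ_{t=1}^{7}(y_t−ȳ)(y_{t+1}−ȳ) = 46.3594
Denominator Σ(y_t−ȳ)² = 119.8750
r_1 = 46.3594 / 119.8750 = 0.387

0.387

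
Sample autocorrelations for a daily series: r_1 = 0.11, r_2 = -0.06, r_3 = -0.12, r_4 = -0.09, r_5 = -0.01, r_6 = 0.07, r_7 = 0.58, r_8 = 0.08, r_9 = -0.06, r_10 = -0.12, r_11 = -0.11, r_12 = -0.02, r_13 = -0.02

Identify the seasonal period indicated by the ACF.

The largest autocorrelation is r_7 = 0.58; the remaining lags stay at or below 0.11.
The dominant spike at lag 7 indicates a seasonal period of 7.

7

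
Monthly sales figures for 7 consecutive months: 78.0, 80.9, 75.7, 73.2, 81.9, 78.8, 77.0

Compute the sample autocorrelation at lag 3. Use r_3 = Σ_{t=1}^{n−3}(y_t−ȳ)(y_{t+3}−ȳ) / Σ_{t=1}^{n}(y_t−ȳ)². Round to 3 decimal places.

0.260

Mean ȳ = (78.0 + 80.9 + 75.7 + 73.2 + 81.9 + 78.8 + 77.0)/7 = 77.9286
Σ(y_t−ȳ)(y_{t+3}−ȳ) = (-0.3378) + (11.8008) + (-1.9420) + (4.3908) = 13.9118
Denominator Σ(y_t−ȳ)² = 53.5543
r_3 = 13.9118 / 53.5543 = 0.260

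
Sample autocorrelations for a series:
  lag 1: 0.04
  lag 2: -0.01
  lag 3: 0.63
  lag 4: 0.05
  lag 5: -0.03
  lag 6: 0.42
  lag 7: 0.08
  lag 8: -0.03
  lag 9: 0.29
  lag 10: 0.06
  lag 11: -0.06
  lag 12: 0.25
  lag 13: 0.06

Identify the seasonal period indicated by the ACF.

The largest autocorrelation is r_3 = 0.63, with weaker echoes at lags 6 (0.42), 9 (0.29) and 12 (0.25); the remaining lags stay at or below 0.08.
The dominant spike at lag 3 indicates a seasonal period of 3.

3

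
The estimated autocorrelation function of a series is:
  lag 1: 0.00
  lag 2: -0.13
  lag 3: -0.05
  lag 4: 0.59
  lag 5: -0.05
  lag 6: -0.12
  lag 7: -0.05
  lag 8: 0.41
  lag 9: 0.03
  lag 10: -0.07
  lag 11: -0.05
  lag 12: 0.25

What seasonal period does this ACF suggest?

4

The largest autocorrelation is r_4 = 0.59, with weaker echoes at lags 8 (0.41) and 12 (0.25); the remaining lags stay at or below 0.03.
The dominant spike at lag 4 indicates a seasonal period of 4.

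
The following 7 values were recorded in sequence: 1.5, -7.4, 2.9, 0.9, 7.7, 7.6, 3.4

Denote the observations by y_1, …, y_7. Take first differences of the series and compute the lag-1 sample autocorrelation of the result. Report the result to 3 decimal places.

First differences Δy: -8.9, 10.3, -2.0, 6.8, -0.1, -4.2
Mean of differences = 0.3167
Numerator Σ(Δy_t−Δȳ)(Δy_{t+1}−Δȳ) = -130.9803
Denominator Σ(Δy_t−Δȳ)² = 252.5883
r_1(Δy) = -130.9803 / 252.5883 = -0.519

-0.519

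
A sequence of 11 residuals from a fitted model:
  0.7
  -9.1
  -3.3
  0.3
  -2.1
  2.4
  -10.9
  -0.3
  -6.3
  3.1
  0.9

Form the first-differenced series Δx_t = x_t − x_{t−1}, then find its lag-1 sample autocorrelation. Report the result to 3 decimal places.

-0.676

First differences Δx: -9.8, 5.8, 3.6, -2.4, 4.5, -13.3, 10.6, -6.0, 9.4, -2.2
Mean of differences = 0.0200
Numerator Σ(Δx_t−Δx̄)(Δx_{t+1}−Δx̄) = -397.1544
Denominator Σ(Δx_t−Δx̄)² = 587.0960
r_1(Δx) = -397.1544 / 587.0960 = -0.676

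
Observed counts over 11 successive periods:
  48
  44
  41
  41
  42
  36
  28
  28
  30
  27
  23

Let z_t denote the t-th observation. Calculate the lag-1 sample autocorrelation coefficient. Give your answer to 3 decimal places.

0.667

Mean z̄ = (48 + 44 + 41 + 41 + 42 + 36 + 28 + 28 + 30 + 27 + 23)/11 = 35.2727
Numerator Σ_{t=1}^{10}(z_t−z̄)(z_{t+1}−z̄) = 468.3802
Denominator Σ(z_t−z̄)² = 702.1818
r_1 = 468.3802 / 702.1818 = 0.667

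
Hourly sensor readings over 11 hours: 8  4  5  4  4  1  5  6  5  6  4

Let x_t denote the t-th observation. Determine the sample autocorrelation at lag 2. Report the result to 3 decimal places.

Mean x̄ = (8 + 4 + 5 + 4 + 4 + 1 + 5 + 6 + 5 + 6 + 4)/11 = 4.7273
Numerator Σ_{t=1}^{9}(x_t−x̄)(x_{t+2}−x̄) = 0.4876
Denominator Σ(x_t−x̄)² = 30.1818
r_2 = 0.4876 / 30.1818 = 0.016

0.016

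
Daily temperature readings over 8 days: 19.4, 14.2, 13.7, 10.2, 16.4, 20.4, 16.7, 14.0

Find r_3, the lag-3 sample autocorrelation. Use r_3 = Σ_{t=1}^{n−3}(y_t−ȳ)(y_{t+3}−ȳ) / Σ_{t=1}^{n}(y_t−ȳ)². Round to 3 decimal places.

-0.494

Mean ȳ = (19.4 + 14.2 + 13.7 + 10.2 + 16.4 + 20.4 + 16.7 + 14.0)/8 = 15.6250
Numerator Σ_{t=1}^{5}(y_t−ȳ)(y_{t+3}−ȳ) = -37.8669
Denominator Σ(y_t−ȳ)² = 76.6150
r_3 = -37.8669 / 76.6150 = -0.494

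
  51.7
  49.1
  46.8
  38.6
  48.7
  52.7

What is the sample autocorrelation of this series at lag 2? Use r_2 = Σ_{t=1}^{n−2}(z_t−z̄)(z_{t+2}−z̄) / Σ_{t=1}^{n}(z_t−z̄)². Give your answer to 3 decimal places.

-0.476

Mean z̄ = (51.7 + 49.1 + 46.8 + 38.6 + 48.7 + 52.7)/6 = 47.9333
Deviations from mean: 3.7667, 1.1667, -1.1333, -9.3333, 0.7667, 4.7667
Σ(z_t−z̄)(z_{t+2}−z̄) = (-4.2689) + (-10.8889) + (-0.8689) + (-44.4889) = -60.5156
Denominator Σ(z_t−z̄)² = 127.2533
r_2 = -60.5156 / 127.2533 = -0.476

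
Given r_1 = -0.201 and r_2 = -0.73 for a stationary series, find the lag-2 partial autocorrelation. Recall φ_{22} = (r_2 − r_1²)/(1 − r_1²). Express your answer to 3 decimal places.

φ_{22} = (r_2 − r_1²) / (1 − r_1²)
r_1² = (-0.201)² = 0.040401
Numerator = -0.73 − 0.0404 = -0.7704; denominator = 1 − 0.0404 = 0.9596
φ_{22} = -0.7704 / 0.9596 = -0.803

-0.803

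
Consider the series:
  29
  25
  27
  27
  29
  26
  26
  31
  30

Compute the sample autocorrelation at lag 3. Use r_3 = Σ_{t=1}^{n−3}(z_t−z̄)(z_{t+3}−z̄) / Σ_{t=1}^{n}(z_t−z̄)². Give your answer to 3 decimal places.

-0.047

Mean z̄ = (29 + 25 + 27 + 27 + 29 + 26 + 26 + 31 + 30)/9 = 27.7778
Numerator Σ_{t=1}^{6}(z_t−z̄)(z_{t+3}−z̄) = -1.5926
Denominator Σ(z_t−z̄)² = 33.5556
r_3 = -1.5926 / 33.5556 = -0.047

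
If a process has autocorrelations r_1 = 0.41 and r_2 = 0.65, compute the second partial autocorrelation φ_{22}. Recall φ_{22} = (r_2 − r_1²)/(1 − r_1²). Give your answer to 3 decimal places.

φ_{22} = (r_2 − r_1²) / (1 − r_1²)
r_1² = (0.41)² = 0.1681
Numerator = 0.65 − 0.1681 = 0.4819; denominator = 1 − 0.1681 = 0.8319
φ_{22} = 0.4819 / 0.8319 = 0.579

0.579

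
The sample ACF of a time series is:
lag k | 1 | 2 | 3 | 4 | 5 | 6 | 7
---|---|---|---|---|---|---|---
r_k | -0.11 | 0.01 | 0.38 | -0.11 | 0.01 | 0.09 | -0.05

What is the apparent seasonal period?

3

The largest autocorrelation is r_3 = 0.38; the remaining lags stay at or below 0.09.
The dominant spike at lag 3 indicates a seasonal period of 3.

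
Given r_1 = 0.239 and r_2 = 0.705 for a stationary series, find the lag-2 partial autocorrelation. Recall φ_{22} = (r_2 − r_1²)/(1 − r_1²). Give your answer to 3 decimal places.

φ_{22} = (r_2 − r_1²) / (1 − r_1²)
r_1² = (0.239)² = 0.057121
Numerator = 0.705 − 0.0571 = 0.6479; denominator = 1 − 0.0571 = 0.9429
φ_{22} = 0.6479 / 0.9429 = 0.687

0.687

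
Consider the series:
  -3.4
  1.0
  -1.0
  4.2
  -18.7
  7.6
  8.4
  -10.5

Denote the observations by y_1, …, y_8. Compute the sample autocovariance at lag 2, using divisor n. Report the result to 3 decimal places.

-24.464

Mean ȳ = (-3.4 + 1.0 − 1.0 + 4.2 − 18.7 + 7.6 + 8.4 − 10.5)/8 = -1.5500
Σ_{t=1}^{6}(y_t−ȳ)(y_{t+2}−ȳ) = -195.7100
γ_2 = -195.7100 / 8 = -24.464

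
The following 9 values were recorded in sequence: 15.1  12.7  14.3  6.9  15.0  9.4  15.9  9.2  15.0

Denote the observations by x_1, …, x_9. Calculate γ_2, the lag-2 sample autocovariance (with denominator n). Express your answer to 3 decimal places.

5.860

Mean x̄ = (15.1 + 12.7 + 14.3 + 6.9 + 15.0 + 9.4 + 15.9 + 9.2 + 15.0)/9 = 12.6111
Σ_{t=1}^{7}(x_t−x̄)(x_{t+2}−x̄) = 52.7364
γ_2 = 52.7364 / 9 = 5.860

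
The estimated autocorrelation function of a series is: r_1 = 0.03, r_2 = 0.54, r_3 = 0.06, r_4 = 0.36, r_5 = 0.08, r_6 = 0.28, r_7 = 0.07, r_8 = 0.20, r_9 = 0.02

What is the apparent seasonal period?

The largest autocorrelation is r_2 = 0.54, with weaker echoes at lags 4 (0.36), 6 (0.28) and 8 (0.20); the remaining lags stay at or below 0.08.
The dominant spike at lag 2 indicates a seasonal period of 2.

2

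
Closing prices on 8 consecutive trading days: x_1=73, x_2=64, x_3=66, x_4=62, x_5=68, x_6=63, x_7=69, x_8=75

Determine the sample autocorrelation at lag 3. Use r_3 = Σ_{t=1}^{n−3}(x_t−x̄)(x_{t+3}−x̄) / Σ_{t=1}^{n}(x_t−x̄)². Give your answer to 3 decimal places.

Mean x̄ = (73 + 64 + 66 + 62 + 68 + 63 + 69 + 75)/8 = 67.5000
Deviations from mean: 5.5000, -3.5000, -1.5000, -5.5000, 0.5000, -4.5000, 1.5000, 7.5000
Σ(x_t−x̄)(x_{t+3}−x̄) = (-30.2500) + (-1.7500) + (6.7500) + (-8.2500) + (3.7500) = -29.7500
Denominator Σ(x_t−x̄)² = 154.0000
r_3 = -29.7500 / 154.0000 = -0.193

-0.193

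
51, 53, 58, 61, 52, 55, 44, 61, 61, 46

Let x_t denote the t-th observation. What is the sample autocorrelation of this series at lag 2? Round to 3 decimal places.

Mean x̄ = (51 + 53 + 58 + 61 + 52 + 55 + 44 + 61 + 61 + 46)/10 = 54.2000
Numerator Σ_{t=1}^{8}(x_t−x̄)(x_{t+2}−x̄) = -120.4800
Denominator Σ(x_t−x̄)² = 341.6000
r_2 = -120.4800 / 341.6000 = -0.353

-0.353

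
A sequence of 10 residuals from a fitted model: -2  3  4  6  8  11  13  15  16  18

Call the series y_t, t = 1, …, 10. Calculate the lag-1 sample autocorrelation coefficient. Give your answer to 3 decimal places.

Mean ȳ = (-2 + 3 + 4 + 6 + 8 + 11 + 13 + 15 + 16 + 18)/10 = 9.2000
Numerator Σ_{t=1}^{9}(y_t−ȳ)(y_{t+1}−ȳ) = 248.1600
Denominator Σ(y_t−ȳ)² = 377.6000
r_1 = 248.1600 / 377.6000 = 0.657

0.657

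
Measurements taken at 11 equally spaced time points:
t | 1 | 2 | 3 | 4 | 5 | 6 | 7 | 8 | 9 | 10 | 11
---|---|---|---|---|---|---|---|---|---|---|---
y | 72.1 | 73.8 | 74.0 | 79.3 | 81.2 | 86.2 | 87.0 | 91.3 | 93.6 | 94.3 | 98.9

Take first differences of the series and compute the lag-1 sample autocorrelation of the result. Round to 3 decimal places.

First differences Δy: 1.7, 0.2, 5.3, 1.9, 5.0, 0.8, 4.3, 2.3, 0.7, 4.6
Mean of differences = 2.6800
Numerator Σ(Δy_t−Δȳ)(Δy_{t+1}−Δȳ) = -18.9924
Denominator Σ(Δy_t−Δȳ)² = 33.8760
r_1(Δy) = -18.9924 / 33.8760 = -0.561

-0.561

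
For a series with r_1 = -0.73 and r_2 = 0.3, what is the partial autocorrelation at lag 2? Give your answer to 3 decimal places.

φ_{22} = (r_2 − r_1²) / (1 − r_1²)
r_1² = (-0.73)² = 0.5329
Numerator = 0.3 − 0.5329 = -0.2329; denominator = 1 − 0.5329 = 0.4671
φ_{22} = -0.2329 / 0.4671 = -0.499

-0.499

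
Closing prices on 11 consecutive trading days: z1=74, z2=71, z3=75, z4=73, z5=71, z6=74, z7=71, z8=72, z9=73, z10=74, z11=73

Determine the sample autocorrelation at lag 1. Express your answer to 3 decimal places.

-0.437

Mean z̄ = (74 + 71 + 75 + 73 + 71 + 74 + 71 + 72 + 73 + 74 + 73)/11 = 72.8182
Numerator Σ_{t=1}^{10}(z_t−z̄)(z_{t+1}−z̄) = -8.5785
Denominator Σ(z_t−z̄)² = 19.6364
r_1 = -8.5785 / 19.6364 = -0.437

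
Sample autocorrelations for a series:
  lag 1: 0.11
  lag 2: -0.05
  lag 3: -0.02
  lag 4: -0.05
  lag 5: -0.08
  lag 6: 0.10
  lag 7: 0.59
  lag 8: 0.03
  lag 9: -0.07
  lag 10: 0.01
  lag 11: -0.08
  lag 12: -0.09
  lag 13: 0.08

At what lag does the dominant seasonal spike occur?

The largest autocorrelation is r_7 = 0.59; the remaining lags stay at or below 0.11.
The dominant spike at lag 7 indicates a seasonal period of 7.

7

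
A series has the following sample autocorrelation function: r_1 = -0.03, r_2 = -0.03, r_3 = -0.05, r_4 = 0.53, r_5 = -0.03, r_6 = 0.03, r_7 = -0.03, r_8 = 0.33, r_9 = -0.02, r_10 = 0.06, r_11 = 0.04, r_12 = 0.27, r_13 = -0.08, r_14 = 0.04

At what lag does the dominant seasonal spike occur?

The largest autocorrelation is r_4 = 0.53, with weaker echoes at lags 8 (0.33) and 12 (0.27); the remaining lags stay at or below 0.06.
The dominant spike at lag 4 indicates a seasonal period of 4.

4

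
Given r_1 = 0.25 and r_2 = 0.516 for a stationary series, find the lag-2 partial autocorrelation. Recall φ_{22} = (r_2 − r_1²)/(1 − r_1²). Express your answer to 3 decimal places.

φ_{22} = (r_2 − r_1²) / (1 − r_1²)
r_1² = (0.25)² = 0.0625
Numerator = 0.516 − 0.0625 = 0.4535; denominator = 1 − 0.0625 = 0.9375
φ_{22} = 0.4535 / 0.9375 = 0.484

0.484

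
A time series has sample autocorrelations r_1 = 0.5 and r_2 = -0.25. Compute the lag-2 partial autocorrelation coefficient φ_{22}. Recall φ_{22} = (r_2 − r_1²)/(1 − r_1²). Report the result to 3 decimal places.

-0.667

φ_{22} = (r_2 − r_1²) / (1 − r_1²)
r_1² = (0.5)² = 0.25
Numerator = -0.25 − 0.2500 = -0.5000; denominator = 1 − 0.2500 = 0.7500
φ_{22} = -0.5000 / 0.7500 = -0.667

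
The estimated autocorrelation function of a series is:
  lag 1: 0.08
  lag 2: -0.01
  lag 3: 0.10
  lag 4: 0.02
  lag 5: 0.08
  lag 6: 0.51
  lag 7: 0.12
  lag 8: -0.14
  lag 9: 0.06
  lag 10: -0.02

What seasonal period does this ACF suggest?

The largest autocorrelation is r_6 = 0.51; the remaining lags stay at or below 0.12.
The dominant spike at lag 6 indicates a seasonal period of 6.

6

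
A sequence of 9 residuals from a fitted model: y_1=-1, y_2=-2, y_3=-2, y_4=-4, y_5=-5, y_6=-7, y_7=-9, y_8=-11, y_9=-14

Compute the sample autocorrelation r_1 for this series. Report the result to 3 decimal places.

Mean ȳ = (-1 − 2 − 2 − 4 − 5 − 7 − 9 − 11 − 14)/9 = -6.1111
Numerator Σ_{t=1}^{8}(y_t−ȳ)(y_{t+1}−ȳ) = 103.2099
Denominator Σ(y_t−ȳ)² = 160.8889
r_1 = 103.2099 / 160.8889 = 0.641

0.641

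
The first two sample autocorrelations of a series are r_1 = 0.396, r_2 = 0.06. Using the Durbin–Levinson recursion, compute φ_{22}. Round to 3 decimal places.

-0.115

φ_{22} = (r_2 − r_1²) / (1 − r_1²)
r_1² = (0.396)² = 0.156816
Numerator = 0.06 − 0.1568 = -0.0968; denominator = 1 − 0.1568 = 0.8432
φ_{22} = -0.0968 / 0.8432 = -0.115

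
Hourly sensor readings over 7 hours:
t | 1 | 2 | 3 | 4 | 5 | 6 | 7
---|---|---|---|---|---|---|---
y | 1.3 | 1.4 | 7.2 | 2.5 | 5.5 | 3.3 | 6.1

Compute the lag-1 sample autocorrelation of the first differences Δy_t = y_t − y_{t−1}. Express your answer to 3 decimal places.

First differences Δy: 0.1, 5.8, -4.7, 3.0, -2.2, 2.8
Mean of differences = 0.8000
Numerator Σ(Δy_t−Δȳ)(Δy_{t+1}−Δȳ) = -55.7000
Denominator Σ(Δy_t−Δȳ)² = 73.5800
r_1(Δy) = -55.7000 / 73.5800 = -0.757

-0.757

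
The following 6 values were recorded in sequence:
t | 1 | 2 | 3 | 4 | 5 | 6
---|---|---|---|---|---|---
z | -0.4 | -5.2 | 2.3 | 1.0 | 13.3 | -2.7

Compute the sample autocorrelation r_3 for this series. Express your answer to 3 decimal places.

-0.395

Mean z̄ = (-0.4 − 5.2 + 2.3 + 1.0 + 13.3 − 2.7)/6 = 1.3833
Deviations from mean: -1.7833, -6.5833, 0.9167, -0.3833, 11.9167, -4.0833
Σ(z_t−z̄)(z_{t+3}−z̄) = (0.6836) + (-78.4514) + (-3.7431) = -81.5108
Denominator Σ(z_t−z̄)² = 206.1883
r_3 = -81.5108 / 206.1883 = -0.395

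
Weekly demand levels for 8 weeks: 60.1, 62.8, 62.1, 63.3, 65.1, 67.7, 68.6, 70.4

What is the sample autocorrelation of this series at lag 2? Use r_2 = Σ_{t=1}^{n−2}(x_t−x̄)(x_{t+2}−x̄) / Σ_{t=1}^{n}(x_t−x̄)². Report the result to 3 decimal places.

0.313

Mean x̄ = (60.1 + 62.8 + 62.1 + 63.3 + 65.1 + 67.7 + 68.6 + 70.4)/8 = 65.0125
Deviations from mean: -4.9125, -2.2125, -2.9125, -1.7125, 0.0875, 2.6875, 3.5875, 5.3875
Σ(x_t−x̄)(x_{t+2}−x̄) = (14.3077) + (3.7889) + (-0.2548) + (-4.6023) + (0.3139) + (14.4789) = 28.0322
Denominator Σ(x_t−x̄)² = 89.5688
r_2 = 28.0322 / 89.5688 = 0.313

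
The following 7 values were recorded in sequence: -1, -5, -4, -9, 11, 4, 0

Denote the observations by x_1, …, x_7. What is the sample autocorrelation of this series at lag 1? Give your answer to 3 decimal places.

Mean x̄ = (-1 − 5 − 4 − 9 + 11 + 4 + 0)/7 = -0.5714
Deviations from mean: -0.4286, -4.4286, -3.4286, -8.4286, 11.5714, 4.5714, 0.5714
Σ(x_t−x̄)(x_{t+1}−x̄) = (1.8980) + (15.1837) + (28.8980) + (-97.5306) + (52.8980) + (2.6122) = 3.9592
Denominator Σ(x_t−x̄)² = 257.7143
r_1 = 3.9592 / 257.7143 = 0.015

0.015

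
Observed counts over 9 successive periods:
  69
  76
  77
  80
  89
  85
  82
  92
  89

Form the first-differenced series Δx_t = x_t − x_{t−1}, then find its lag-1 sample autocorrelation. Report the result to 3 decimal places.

First differences Δx: 7, 1, 3, 9, -4, -3, 10, -3
Mean of differences = 2.5000
Numerator Σ(Δx_t−Δx̄)(Δx_{t+1}−Δx̄) = -93.2500
Denominator Σ(Δx_t−Δx̄)² = 224.0000
r_1(Δx) = -93.2500 / 224.0000 = -0.416

-0.416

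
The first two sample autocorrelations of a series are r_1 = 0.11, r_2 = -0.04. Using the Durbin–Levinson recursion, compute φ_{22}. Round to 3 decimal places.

φ_{22} = (r_2 − r_1²) / (1 − r_1²)
r_1² = (0.11)² = 0.0121
Numerator = -0.04 − 0.0121 = -0.0521; denominator = 1 − 0.0121 = 0.9879
φ_{22} = -0.0521 / 0.9879 = -0.053

-0.053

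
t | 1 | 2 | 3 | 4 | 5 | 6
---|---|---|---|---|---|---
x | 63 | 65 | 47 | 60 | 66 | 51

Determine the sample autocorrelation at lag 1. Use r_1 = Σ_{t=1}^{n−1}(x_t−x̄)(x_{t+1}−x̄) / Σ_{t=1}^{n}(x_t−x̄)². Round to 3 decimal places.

-0.351

Mean x̄ = (63 + 65 + 47 + 60 + 66 + 51)/6 = 58.6667
Deviations from mean: 4.3333, 6.3333, -11.6667, 1.3333, 7.3333, -7.6667
Σ(x_t−x̄)(x_{t+1}−x̄) = (27.4444) + (-73.8889) + (-15.5556) + (9.7778) + (-56.2222) = -108.4444
Denominator Σ(x_t−x̄)² = 309.3333
r_1 = -108.4444 / 309.3333 = -0.351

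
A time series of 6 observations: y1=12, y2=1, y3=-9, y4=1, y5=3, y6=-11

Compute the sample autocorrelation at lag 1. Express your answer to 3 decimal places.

-0.108

Mean ȳ = (12 + 1 − 9 + 1 + 3 − 11)/6 = -0.5000
Numerator Σ_{t=1}^{5}(y_t−ȳ)(y_{t+1}−ȳ) = -38.2500
Denominator Σ(y_t−ȳ)² = 355.5000
r_1 = -38.2500 / 355.5000 = -0.108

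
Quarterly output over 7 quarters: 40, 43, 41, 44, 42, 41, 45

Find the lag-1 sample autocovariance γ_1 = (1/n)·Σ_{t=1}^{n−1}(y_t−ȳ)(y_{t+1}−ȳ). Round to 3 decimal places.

-1.195

Mean ȳ = (40 + 43 + 41 + 44 + 42 + 41 + 45)/7 = 42.2857
Σ_{t=1}^{6}(y_t−ȳ)(y_{t+1}−ȳ) = -8.3673
γ_1 = -8.3673 / 7 = -1.195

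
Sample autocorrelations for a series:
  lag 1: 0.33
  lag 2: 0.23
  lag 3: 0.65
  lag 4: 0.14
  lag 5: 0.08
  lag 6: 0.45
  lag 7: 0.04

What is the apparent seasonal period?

The largest autocorrelation is r_3 = 0.65, with a weaker echo at lag 6 (0.45); the remaining lags stay at or below 0.33. The elevated value at lag 1 (0.33), dropping to 0.23 at lag 2, reflects decaying short-term dependence rather than seasonality.
The dominant spike at lag 3 indicates a seasonal period of 3.

3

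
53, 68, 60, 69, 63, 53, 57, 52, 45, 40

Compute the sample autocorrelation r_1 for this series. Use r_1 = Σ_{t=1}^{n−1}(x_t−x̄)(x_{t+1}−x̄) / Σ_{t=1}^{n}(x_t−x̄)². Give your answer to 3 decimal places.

0.439

Mean x̄ = (53 + 68 + 60 + 69 + 63 + 53 + 57 + 52 + 45 + 40)/10 = 56.0000
Numerator Σ_{t=1}^{9}(x_t−x̄)(x_{t+1}−x̄) = 347.0000
Denominator Σ(x_t−x̄)² = 790.0000
r_1 = 347.0000 / 790.0000 = 0.439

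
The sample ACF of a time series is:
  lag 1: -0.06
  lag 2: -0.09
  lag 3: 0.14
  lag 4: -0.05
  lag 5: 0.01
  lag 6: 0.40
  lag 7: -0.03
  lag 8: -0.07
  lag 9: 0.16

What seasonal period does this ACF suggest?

The largest autocorrelation is r_6 = 0.40; the remaining lags stay at or below 0.16.
The dominant spike at lag 6 indicates a seasonal period of 6.

6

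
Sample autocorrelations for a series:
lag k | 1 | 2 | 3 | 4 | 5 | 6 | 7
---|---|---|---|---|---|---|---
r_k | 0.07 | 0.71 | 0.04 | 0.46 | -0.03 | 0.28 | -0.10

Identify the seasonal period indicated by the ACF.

2

The largest autocorrelation is r_2 = 0.71, with weaker echoes at lags 4 (0.46) and 6 (0.28); the remaining lags stay at or below 0.07.
The dominant spike at lag 2 indicates a seasonal period of 2.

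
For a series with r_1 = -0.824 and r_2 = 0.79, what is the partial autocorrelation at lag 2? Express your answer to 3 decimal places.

0.346

φ_{22} = (r_2 − r_1²) / (1 − r_1²)
r_1² = (-0.824)² = 0.678976
Numerator = 0.79 − 0.6790 = 0.1110; denominator = 1 − 0.6790 = 0.3210
φ_{22} = 0.1110 / 0.3210 = 0.346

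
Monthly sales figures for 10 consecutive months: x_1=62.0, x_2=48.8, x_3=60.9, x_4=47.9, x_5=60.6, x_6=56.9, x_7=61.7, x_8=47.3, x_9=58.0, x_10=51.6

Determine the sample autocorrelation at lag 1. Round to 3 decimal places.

-0.683

Mean x̄ = (62.0 + 48.8 + 60.9 + 47.9 + 60.6 + 56.9 + 61.7 + 47.3 + 58.0 + 51.6)/10 = 55.5700
Numerator Σ_{t=1}^{9}(x_t−x̄)(x_{t+1}−x̄) = -224.6719
Denominator Σ(x_t−x̄)² = 329.1210
r_1 = -224.6719 / 329.1210 = -0.683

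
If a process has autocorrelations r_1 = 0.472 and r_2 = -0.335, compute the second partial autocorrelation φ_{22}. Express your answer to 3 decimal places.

-0.718

φ_{22} = (r_2 − r_1²) / (1 − r_1²)
r_1² = (0.472)² = 0.222784
Numerator = -0.335 − 0.2228 = -0.5578; denominator = 1 − 0.2228 = 0.7772
φ_{22} = -0.5578 / 0.7772 = -0.718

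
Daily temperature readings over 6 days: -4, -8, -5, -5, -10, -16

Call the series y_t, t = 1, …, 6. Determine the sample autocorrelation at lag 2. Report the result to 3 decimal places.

-0.176

Mean ȳ = (-4 − 8 − 5 − 5 − 10 − 16)/6 = -8.0000
Deviations from mean: 4.0000, 0.0000, 3.0000, 3.0000, -2.0000, -8.0000
Σ(y_t−ȳ)(y_{t+2}−ȳ) = (12.0000) + (0.0000) + (-6.0000) + (-24.0000) = -18.0000
Denominator Σ(y_t−ȳ)² = 102.0000
r_2 = -18.0000 / 102.0000 = -0.176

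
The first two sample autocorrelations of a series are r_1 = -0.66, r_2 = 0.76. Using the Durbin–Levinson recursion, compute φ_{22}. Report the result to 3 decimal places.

0.575

φ_{22} = (r_2 − r_1²) / (1 − r_1²)
r_1² = (-0.66)² = 0.4356
Numerator = 0.76 − 0.4356 = 0.3244; denominator = 1 − 0.4356 = 0.5644
φ_{22} = 0.3244 / 0.5644 = 0.575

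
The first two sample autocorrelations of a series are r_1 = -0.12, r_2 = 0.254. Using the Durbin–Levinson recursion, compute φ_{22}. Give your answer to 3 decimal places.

φ_{22} = (r_2 − r_1²) / (1 − r_1²)
r_1² = (-0.12)² = 0.0144
Numerator = 0.254 − 0.0144 = 0.2396; denominator = 1 − 0.0144 = 0.9856
φ_{22} = 0.2396 / 0.9856 = 0.243

0.243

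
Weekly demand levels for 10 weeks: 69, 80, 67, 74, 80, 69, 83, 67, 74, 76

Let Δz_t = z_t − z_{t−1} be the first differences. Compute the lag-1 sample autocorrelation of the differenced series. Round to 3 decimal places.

First differences Δz: 11, -13, 7, 6, -11, 14, -16, 7, 2
Mean of differences = 0.7778
Numerator Σ(Δz_t−Δz̄)(Δz_{t+1}−Δz̄) = -729.9383
Denominator Σ(Δz_t−Δz̄)² = 995.5556
r_1(Δz) = -729.9383 / 995.5556 = -0.733

-0.733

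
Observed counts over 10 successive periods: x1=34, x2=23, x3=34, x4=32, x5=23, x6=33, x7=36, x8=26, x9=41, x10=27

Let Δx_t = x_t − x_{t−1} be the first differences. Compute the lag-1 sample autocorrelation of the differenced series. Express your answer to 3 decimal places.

First differences Δx: -11, 11, -2, -9, 10, 3, -10, 15, -14
Mean of differences = -0.7778
Numerator Σ(Δx_t−Δx̄)(Δx_{t+1}−Δx̄) = -561.6049
Denominator Σ(Δx_t−Δx̄)² = 951.5556
r_1(Δx) = -561.6049 / 951.5556 = -0.590

-0.590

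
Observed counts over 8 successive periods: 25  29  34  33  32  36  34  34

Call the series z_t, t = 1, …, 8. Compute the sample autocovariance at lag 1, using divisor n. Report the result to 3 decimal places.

Mean z̄ = (25 + 29 + 34 + 33 + 32 + 36 + 34 + 34)/8 = 32.1250
Σ_{t=1}^{7}(z_t−z̄)(z_{t+1}−z̄) = 28.2344
γ_1 = 28.2344 / 8 = 3.529

3.529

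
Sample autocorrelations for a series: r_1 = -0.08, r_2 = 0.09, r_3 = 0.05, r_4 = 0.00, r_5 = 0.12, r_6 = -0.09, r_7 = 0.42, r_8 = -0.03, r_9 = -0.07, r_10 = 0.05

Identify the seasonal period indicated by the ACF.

The largest autocorrelation is r_7 = 0.42; the remaining lags stay at or below 0.12.
The dominant spike at lag 7 indicates a seasonal period of 7.

7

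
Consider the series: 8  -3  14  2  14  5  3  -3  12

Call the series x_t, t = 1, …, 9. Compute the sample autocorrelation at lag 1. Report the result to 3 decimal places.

Mean x̄ = (8 − 3 + 14 + 2 + 14 + 5 + 3 − 3 + 12)/9 = 5.7778
Numerator Σ_{t=1}^{8}(x_t−x̄)(x_{t+1}−x̄) = -188.2716
Denominator Σ(x_t−x̄)² = 355.5556
r_1 = -188.2716 / 355.5556 = -0.530

-0.530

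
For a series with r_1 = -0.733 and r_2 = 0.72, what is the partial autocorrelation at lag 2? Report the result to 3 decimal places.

φ_{22} = (r_2 − r_1²) / (1 − r_1²)
r_1² = (-0.733)² = 0.537289
Numerator = 0.72 − 0.5373 = 0.1827; denominator = 1 − 0.5373 = 0.4627
φ_{22} = 0.1827 / 0.4627 = 0.395

0.395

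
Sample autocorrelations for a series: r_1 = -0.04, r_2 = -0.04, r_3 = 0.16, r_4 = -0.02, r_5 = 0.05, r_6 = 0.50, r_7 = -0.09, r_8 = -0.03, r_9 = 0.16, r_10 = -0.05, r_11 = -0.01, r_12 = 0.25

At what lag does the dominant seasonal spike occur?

The largest autocorrelation is r_6 = 0.50, with a weaker echo at lag 12 (0.25); the remaining lags stay at or below 0.16.
The dominant spike at lag 6 indicates a seasonal period of 6.

6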